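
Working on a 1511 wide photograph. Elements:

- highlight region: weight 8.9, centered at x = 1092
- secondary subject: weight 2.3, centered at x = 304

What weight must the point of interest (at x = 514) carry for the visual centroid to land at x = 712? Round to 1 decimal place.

Fixed elements: Σw = 8.9 + 2.3 = 11.2, Σw·x = 8.9·1092 + 2.3·304 = 10418.0.
For the centroid to hit 712: (10418.0 + w·514) / (11.2 + w) = 712.
Rearranging, w·(514 − 712) = 712·11.2 − 10418.0 = -2443.6, so w ≈ -2443.6/-198 = 12.34.

w ≈ 12.3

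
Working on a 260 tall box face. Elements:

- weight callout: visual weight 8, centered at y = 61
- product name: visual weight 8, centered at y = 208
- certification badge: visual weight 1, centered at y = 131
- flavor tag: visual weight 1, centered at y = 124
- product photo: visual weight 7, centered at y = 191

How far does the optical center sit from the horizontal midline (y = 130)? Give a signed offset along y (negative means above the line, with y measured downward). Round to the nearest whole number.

Total weight = 8 + 8 + 1 + 1 + 7 = 25.
y: (8·61 + 8·208 + 1·131 + 1·124 + 7·191) / 25 = 3744 / 25 ≈ 149.76
Offset from y = 130: 149.76 − 130 ≈ 19.76.

≈ 20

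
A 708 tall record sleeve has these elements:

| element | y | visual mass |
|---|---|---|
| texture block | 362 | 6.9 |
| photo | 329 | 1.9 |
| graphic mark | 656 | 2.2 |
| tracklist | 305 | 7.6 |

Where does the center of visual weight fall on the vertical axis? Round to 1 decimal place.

Weights sum to 6.9 + 1.9 + 2.2 + 7.6 = 18.6.
y-moment: 6.9·362 + 1.9·329 + 2.2·656 + 7.6·305 = 6884.1; centroid 6884.1/18.6 ≈ 370.11.

y ≈ 370.1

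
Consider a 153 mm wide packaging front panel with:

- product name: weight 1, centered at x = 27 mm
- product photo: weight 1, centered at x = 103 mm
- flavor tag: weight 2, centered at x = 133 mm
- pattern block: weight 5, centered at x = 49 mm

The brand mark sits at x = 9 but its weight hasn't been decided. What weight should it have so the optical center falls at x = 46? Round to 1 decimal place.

w ≈ 6.1

Fixed elements: Σw = 1 + 1 + 2 + 5 = 9, Σw·x = 1·27 + 1·103 + 2·133 + 5·49 = 641.
Set Σw·x/Σw = 46: (641 + 9w) = 46·(9 + w).
Solving: w = (46·9 − 641) / (9 − 46) = -227 / -37 ≈ 6.14.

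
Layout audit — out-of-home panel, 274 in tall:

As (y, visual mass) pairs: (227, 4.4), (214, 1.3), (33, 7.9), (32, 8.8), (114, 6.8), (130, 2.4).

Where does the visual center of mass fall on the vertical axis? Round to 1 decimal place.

y ≈ 92.0

Σw = 4.4 + 1.3 + 7.9 + 8.8 + 6.8 + 2.4 = 31.6.
y: moment 2906.5 / weight 31.6 ≈ 91.98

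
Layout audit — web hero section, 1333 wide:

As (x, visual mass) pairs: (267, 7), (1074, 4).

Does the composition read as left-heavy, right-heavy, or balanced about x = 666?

left-heavy

Total weight = 7 + 4 = 11.
x-moment: 7·267 + 4·1074 = 6165; centroid 6165/11 ≈ 560.45.
560.5 vs midline 666 → left-heavy.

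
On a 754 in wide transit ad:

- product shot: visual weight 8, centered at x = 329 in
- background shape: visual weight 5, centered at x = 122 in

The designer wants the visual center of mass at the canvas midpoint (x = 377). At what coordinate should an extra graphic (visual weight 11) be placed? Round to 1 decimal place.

After adding the extra graphic, total weight = 8 + 5 + 11 = 24.
x: target moment 24×377 = 9048; current 8·329 + 5·122 = 3242; the extra graphic supplies 5806, so x = 5806/11 ≈ 527.82.

x ≈ 527.8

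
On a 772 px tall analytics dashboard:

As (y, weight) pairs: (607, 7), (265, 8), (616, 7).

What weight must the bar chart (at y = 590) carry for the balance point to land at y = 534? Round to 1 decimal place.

w ≈ 19.1

Existing Σw = 22 (7 + 8 + 7); existing moment 7·607 + 8·265 + 7·616 = 10681.
Balance at y = 534 requires (10681 + w·590) / (22 + w) = 534.
Solving: w = (534·22 − 10681) / (590 − 534) = 1067 / 56 ≈ 19.05.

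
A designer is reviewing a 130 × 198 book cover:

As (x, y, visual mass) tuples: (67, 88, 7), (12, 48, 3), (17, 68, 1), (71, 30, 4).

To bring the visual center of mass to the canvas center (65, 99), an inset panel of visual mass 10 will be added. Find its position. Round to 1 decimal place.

New total weight: (7 + 3 + 1 + 4) + 10 = 25.
x: target moment 25×65 = 1625; current 7·67 + 3·12 + 1·17 + 4·71 = 806; the inset panel supplies 819, so x = 819/10 ≈ 81.90.
y: target moment 25×99 = 2475; current 7·88 + 3·48 + 1·68 + 4·30 = 948; the inset panel supplies 1527, so y = 1527/10 ≈ 152.70.

(81.9, 152.7)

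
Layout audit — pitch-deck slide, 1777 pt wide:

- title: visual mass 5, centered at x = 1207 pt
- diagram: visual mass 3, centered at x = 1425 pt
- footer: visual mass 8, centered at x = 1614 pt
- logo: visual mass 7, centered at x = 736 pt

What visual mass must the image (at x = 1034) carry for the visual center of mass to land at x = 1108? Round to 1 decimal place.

Fixed elements: Σw = 5 + 3 + 8 + 7 = 23, Σw·x = 5·1207 + 3·1425 + 8·1614 + 7·736 = 28374.
Set Σw·x/Σw = 1108: (28374 + 1034w) = 1108·(23 + w).
Solving: w = (1108·23 − 28374) / (1034 − 1108) = -2890 / -74 ≈ 39.05.

w ≈ 39.1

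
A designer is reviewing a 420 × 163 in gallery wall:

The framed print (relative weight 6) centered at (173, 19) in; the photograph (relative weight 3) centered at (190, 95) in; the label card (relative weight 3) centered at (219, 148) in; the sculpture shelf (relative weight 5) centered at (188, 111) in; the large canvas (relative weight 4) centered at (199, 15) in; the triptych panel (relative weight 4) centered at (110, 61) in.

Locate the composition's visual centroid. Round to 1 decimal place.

(177.6, 68.1)

Σw = 6 + 3 + 3 + 5 + 4 + 4 = 25.
x: moment 4441 / weight 25 ≈ 177.64
y: moment 1702 / weight 25 ≈ 68.08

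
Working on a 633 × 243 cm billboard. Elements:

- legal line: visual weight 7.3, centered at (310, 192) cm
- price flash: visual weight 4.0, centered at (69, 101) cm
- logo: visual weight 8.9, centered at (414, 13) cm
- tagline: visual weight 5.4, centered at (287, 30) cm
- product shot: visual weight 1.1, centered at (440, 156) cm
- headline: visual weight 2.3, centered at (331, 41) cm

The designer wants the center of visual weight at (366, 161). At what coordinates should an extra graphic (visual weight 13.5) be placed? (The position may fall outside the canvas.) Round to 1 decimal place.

(484.2, 332.8)

New total weight: (7.3 + 4.0 + 8.9 + 5.4 + 1.1 + 2.3) + 13.5 = 42.5.
x: need Σw·x = 42.5·366 = 15555.0. Existing = 7.3·310 + 4.0·69 + 8.9·414 + 5.4·287 + 1.1·440 + 2.3·331 = 9018.7. Remainder 6536.3 / 13.5 ≈ 484.17.
y: need Σw·y = 42.5·161 = 6842.5. Existing = 7.3·192 + 4.0·101 + 8.9·13 + 5.4·30 + 1.1·156 + 2.3·41 = 2349.2. Remainder 4493.3 / 13.5 ≈ 332.84.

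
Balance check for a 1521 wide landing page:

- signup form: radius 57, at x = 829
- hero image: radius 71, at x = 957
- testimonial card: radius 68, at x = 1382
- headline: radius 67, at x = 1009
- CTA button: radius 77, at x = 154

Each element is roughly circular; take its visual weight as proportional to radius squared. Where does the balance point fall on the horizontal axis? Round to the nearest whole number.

Weights ∝ r²: signup form 57² = 3249, hero image 71² = 5041, testimonial card 68² = 4624, headline 67² = 4489, CTA button 77² = 5929; Σw = 23332.
Σw·x = 3249·829 + 5041·957 + 4624·1382 + 4489·1009 + 5929·154 = 19350493, so x̄ = 19350493/23332 ≈ 829.35.

x ≈ 829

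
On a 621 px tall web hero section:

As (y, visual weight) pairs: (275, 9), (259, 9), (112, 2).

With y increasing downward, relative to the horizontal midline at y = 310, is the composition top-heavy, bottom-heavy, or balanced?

Weights sum to 9 + 9 + 2 = 20.
y-moment: 9·275 + 9·259 + 2·112 = 5030; centroid 5030/20 ≈ 251.50.
251.5 vs midline 310 → top-heavy.

top-heavy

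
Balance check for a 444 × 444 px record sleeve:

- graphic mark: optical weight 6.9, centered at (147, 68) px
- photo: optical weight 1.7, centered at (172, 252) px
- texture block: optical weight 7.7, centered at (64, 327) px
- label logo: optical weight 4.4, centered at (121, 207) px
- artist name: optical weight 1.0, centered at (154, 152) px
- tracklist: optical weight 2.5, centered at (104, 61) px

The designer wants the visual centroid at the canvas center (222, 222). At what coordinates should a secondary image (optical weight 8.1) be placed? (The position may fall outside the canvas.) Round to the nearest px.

(546, 314)

After adding the secondary image, total weight = 6.9 + 1.7 + 7.7 + 4.4 + 1.0 + 2.5 + 8.1 = 32.3.
x: need Σw·x = 32.3·222 = 7170.6. Existing = 6.9·147 + 1.7·172 + 7.7·64 + 4.4·121 + 1.0·154 + 2.5·104 = 2745.9. Remainder 4424.7 / 8.1 ≈ 546.26.
y: need Σw·y = 32.3·222 = 7170.6. Existing = 6.9·68 + 1.7·252 + 7.7·327 + 4.4·207 + 1.0·152 + 2.5·61 = 4630.8. Remainder 2539.8 / 8.1 ≈ 313.56.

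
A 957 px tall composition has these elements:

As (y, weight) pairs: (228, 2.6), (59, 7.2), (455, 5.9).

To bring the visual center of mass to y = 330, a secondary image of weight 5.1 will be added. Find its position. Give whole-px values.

y ≈ 620

New total weight: (2.6 + 7.2 + 5.9) + 5.1 = 20.8.
y: need Σw·y = 20.8·330 = 6864.0. Existing = 2.6·228 + 7.2·59 + 5.9·455 = 3702.1. Remainder 3161.9 / 5.1 ≈ 619.98.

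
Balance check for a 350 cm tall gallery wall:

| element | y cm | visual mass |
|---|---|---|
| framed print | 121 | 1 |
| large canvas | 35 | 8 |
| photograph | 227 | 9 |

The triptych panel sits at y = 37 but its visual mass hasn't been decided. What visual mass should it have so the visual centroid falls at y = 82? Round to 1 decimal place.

w ≈ 21.5

Fixed elements: Σw = 1 + 8 + 9 = 18, Σw·y = 1·121 + 8·35 + 9·227 = 2444.
Balance at y = 82 requires (2444 + w·37) / (18 + w) = 82.
So w = (82·18 − 2444)/(37 − 82) = -968/-45 ≈ 21.51.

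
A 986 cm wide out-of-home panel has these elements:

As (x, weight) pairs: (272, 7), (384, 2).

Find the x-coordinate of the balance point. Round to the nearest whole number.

x ≈ 297

Σw = 7 + 2 = 9.
x: (7·272 + 2·384) / 9 = 2672 / 9 ≈ 296.89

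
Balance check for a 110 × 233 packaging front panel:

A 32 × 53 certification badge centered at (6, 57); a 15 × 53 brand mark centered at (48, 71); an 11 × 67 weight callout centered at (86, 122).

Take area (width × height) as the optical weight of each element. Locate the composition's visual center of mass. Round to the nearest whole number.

Areas → weights: certification badge 32·53 = 1696, brand mark 15·53 = 795, weight callout 11·67 = 737; Σw = 3228.
x: (1696·6 + 795·48 + 737·86) / 3228 = 111718 / 3228 ≈ 34.61
y: (1696·57 + 795·71 + 737·122) / 3228 = 243031 / 3228 ≈ 75.29

(35, 75)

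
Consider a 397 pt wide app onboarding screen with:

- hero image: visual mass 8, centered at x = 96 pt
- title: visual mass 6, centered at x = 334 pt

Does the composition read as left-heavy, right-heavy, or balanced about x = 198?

Weights sum to 8 + 6 = 14.
x: (8·96 + 6·334) / 14 = 2772 / 14 ≈ 198.00
198.00 = 198 exactly: balanced.

balanced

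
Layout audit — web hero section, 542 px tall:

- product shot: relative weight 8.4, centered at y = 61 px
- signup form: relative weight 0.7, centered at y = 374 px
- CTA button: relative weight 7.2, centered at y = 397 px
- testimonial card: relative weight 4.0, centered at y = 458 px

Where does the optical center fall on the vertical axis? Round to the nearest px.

Σw = 8.4 + 0.7 + 7.2 + 4.0 = 20.3.
y-moment: 8.4·61 + 0.7·374 + 7.2·397 + 4.0·458 = 5464.6; centroid 5464.6/20.3 ≈ 269.19.

y ≈ 269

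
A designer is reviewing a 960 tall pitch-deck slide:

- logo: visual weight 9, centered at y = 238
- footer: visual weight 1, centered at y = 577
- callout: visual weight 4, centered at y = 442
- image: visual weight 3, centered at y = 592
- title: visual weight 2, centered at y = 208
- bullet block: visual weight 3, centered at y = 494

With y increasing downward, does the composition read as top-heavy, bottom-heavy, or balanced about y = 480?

Weights sum to 9 + 1 + 4 + 3 + 2 + 3 = 22.
y: (9·238 + 1·577 + 4·442 + 3·592 + 2·208 + 3·494) / 22 = 8161 / 22 ≈ 370.95
371.0 lies above (smaller y than) the midline 480, so the layout is top-heavy.

top-heavy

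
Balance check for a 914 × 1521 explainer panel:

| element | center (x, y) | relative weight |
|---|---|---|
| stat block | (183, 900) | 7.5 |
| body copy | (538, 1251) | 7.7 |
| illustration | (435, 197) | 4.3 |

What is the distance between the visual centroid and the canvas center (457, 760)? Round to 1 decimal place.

Weights sum to 7.5 + 7.7 + 4.3 = 19.5.
x-moment: 7.5·183 + 7.7·538 + 4.3·435 = 7385.6; centroid 7385.6/19.5 ≈ 378.75.
y-moment: 7.5·900 + 7.7·1251 + 4.3·197 = 17229.8; centroid 17229.8/19.5 ≈ 883.58.
Relative to (457, 760): Δ = (-78.25, 123.58); |Δ| = √(-78.25² + 123.58²) ≈ 146.27.

≈ 146.3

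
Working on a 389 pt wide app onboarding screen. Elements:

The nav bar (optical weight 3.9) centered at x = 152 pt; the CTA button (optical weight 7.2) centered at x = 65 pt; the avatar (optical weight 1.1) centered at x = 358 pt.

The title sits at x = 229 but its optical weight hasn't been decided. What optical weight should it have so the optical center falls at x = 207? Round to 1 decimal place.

Known weights sum to 3.9 + 7.2 + 1.1 = 12.2; their moment is 3.9·152 + 7.2·65 + 1.1·358 = 1454.6.
Balance at x = 207 requires (1454.6 + w·229) / (12.2 + w) = 207.
Solving: w = (207·12.2 − 1454.6) / (229 − 207) = 1070.8 / 22 ≈ 48.67.

w ≈ 48.7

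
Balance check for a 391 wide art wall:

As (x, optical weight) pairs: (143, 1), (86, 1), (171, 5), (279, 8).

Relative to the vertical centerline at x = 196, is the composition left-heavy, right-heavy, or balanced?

right-heavy

Weights sum to 1 + 1 + 5 + 8 = 15.
x: (1·143 + 1·86 + 5·171 + 8·279) / 15 = 3316 / 15 ≈ 221.07
221.1 lies right of the midline 196, so the layout is right-heavy.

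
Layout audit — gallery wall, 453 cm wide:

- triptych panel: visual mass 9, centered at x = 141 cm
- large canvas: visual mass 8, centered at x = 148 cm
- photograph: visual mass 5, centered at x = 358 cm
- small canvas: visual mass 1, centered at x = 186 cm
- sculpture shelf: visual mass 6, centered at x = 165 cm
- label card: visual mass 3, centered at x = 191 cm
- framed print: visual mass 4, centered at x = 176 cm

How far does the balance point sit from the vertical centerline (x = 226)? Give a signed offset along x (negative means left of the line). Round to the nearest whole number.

Total weight = 9 + 8 + 5 + 1 + 6 + 3 + 4 = 36.
x-moment: 9·141 + 8·148 + 5·358 + 1·186 + 6·165 + 3·191 + 4·176 = 6696; centroid 6696/36 ≈ 186.00.
Offset from x = 226: 186.00 − 226 ≈ -40.00.

≈ -40 cm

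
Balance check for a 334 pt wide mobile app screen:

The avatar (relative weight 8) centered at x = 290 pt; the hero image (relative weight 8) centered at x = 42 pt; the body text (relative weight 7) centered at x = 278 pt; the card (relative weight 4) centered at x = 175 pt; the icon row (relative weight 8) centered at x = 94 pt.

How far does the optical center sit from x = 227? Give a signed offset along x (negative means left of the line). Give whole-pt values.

Σw = 8 + 8 + 7 + 4 + 8 = 35.
Σw·x = 8·290 + 8·42 + 7·278 + 4·175 + 8·94 = 6054, so x̄ = 6054/35 ≈ 172.97.
Against x = 227, that's 172.97 − 227 = -54.03.

≈ -54 pt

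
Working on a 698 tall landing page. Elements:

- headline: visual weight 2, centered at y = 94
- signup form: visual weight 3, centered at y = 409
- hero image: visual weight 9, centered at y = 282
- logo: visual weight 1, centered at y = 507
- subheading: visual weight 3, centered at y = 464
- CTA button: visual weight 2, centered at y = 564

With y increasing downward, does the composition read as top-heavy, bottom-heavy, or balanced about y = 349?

Total weight = 2 + 3 + 9 + 1 + 3 + 2 = 20.
Σw·y = 2·94 + 3·409 + 9·282 + 1·507 + 3·464 + 2·564 = 6980, so ȳ = 6980/20 ≈ 349.00.
The centroid 349.00 matches the midline at 349, so the layout is balanced.

balanced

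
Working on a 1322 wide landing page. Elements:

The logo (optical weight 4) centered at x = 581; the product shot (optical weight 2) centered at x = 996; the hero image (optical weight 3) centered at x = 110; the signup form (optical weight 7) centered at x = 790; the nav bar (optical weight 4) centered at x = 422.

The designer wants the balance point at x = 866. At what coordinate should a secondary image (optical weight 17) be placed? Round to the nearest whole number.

After adding the secondary image, total weight = 4 + 2 + 3 + 7 + 4 + 17 = 37.
Along x: (11864 + 17·x) / 37 = 866 (existing moment 4·581 + 2·996 + 3·110 + 7·790 + 4·422 = 11864) ⇒ x = (32042 − 11864) / 17 ≈ 1186.94.

x ≈ 1187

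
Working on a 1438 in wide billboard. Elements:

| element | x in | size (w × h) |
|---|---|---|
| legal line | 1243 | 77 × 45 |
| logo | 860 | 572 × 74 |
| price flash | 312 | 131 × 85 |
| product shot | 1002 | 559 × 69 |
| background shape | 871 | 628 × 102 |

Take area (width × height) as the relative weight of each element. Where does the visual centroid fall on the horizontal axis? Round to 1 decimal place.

x ≈ 868.8

Areas → weights: legal line 77·45 = 3465, logo 572·74 = 42328, price flash 131·85 = 11135, product shot 559·69 = 38571, background shape 628·102 = 64056; Σw = 159555.
x-moment: 3465·1243 + 42328·860 + 11135·312 + 38571·1002 + 64056·871 = 138624113; centroid 138624113/159555 ≈ 868.82.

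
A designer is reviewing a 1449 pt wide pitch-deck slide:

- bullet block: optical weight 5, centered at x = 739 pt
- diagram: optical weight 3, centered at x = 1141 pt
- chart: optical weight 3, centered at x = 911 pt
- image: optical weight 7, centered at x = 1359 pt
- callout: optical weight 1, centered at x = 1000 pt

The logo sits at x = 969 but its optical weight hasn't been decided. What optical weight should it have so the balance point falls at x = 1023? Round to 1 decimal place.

w ≈ 17.2

Fixed elements: Σw = 5 + 3 + 3 + 7 + 1 = 19, Σw·x = 5·739 + 3·1141 + 3·911 + 7·1359 + 1·1000 = 20364.
For the centroid to hit 1023: (20364 + w·969) / (19 + w) = 1023.
Rearranging, w·(969 − 1023) = 1023·19 − 20364 = -927, so w ≈ -927/-54 = 17.17.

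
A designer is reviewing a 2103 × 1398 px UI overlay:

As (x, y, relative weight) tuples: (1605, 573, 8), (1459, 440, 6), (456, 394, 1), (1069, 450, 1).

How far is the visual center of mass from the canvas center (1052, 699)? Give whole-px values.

≈ 439 px

Weights sum to 8 + 6 + 1 + 1 = 16.
x: (8·1605 + 6·1459 + 1·456 + 1·1069) / 16 = 23119 / 16 ≈ 1444.94
y: (8·573 + 6·440 + 1·394 + 1·450) / 16 = 8068 / 16 ≈ 504.25
Offset from (1052, 699): Δx ≈ 392.94, Δy ≈ -194.75; distance = √(Δx² + Δy²) ≈ 438.55.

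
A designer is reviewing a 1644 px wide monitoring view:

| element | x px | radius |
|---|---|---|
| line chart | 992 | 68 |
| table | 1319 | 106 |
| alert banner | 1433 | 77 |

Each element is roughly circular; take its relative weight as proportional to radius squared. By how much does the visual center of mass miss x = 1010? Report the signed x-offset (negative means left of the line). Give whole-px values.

r² weights: line chart 68² = 4624, table 106² = 11236, alert banner 77² = 5929. Total = 21789.
Σw·x = 4624·992 + 11236·1319 + 5929·1433 = 27903549, so x̄ = 27903549/21789 ≈ 1280.63.
Offset from x = 1010: 1280.63 − 1010 ≈ 270.63.

≈ 271 px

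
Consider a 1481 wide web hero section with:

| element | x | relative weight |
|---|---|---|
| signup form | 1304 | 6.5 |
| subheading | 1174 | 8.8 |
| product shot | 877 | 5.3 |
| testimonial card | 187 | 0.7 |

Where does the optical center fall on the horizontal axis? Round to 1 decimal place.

Weights sum to 6.5 + 8.8 + 5.3 + 0.7 = 21.3.
x-moment: 6.5·1304 + 8.8·1174 + 5.3·877 + 0.7·187 = 23586.2; centroid 23586.2/21.3 ≈ 1107.33.

x ≈ 1107.3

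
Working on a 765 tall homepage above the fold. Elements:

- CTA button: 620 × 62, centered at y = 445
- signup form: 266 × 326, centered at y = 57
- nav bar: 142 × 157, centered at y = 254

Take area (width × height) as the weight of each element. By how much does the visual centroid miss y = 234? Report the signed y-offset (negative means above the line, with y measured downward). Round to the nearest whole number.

≈ -46

Areas: CTA button 620·62 = 38440, signup form 266·326 = 86716, nav bar 142·157 = 22294. Total weight = 147450.
y-moment: 38440·445 + 86716·57 + 22294·254 = 27711288; centroid 27711288/147450 ≈ 187.94.
Offset from y = 234: 187.94 − 234 ≈ -46.06.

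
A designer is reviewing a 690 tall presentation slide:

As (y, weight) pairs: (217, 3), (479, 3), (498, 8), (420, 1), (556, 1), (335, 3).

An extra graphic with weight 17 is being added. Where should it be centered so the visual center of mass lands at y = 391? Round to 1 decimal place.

y ≈ 354.3

New total weight: (3 + 3 + 8 + 1 + 1 + 3) + 17 = 36.
y: need Σw·y = 36·391 = 14076. Existing = 3·217 + 3·479 + 8·498 + 1·420 + 1·556 + 3·335 = 8053. Remainder 6023 / 17 ≈ 354.29.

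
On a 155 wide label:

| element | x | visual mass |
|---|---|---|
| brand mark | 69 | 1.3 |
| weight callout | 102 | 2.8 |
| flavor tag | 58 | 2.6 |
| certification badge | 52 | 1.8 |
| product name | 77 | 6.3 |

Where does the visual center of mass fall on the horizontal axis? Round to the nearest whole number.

Σw = 1.3 + 2.8 + 2.6 + 1.8 + 6.3 = 14.8.
x-moment: 1.3·69 + 2.8·102 + 2.6·58 + 1.8·52 + 6.3·77 = 1104.8; centroid 1104.8/14.8 ≈ 74.65.

x ≈ 75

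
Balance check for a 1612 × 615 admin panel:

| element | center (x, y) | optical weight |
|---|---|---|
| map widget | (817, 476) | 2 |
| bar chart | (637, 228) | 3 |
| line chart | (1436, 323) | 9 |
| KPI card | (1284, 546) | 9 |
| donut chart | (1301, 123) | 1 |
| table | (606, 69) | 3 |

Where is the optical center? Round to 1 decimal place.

Total weight = 2 + 3 + 9 + 9 + 1 + 3 = 27.
Σw·x = 2·817 + 3·637 + 9·1436 + 9·1284 + 1·1301 + 3·606 = 31144, so x̄ = 31144/27 ≈ 1153.48.
Σw·y = 2·476 + 3·228 + 9·323 + 9·546 + 1·123 + 3·69 = 9787, so ȳ = 9787/27 ≈ 362.48.

(1153.5, 362.5)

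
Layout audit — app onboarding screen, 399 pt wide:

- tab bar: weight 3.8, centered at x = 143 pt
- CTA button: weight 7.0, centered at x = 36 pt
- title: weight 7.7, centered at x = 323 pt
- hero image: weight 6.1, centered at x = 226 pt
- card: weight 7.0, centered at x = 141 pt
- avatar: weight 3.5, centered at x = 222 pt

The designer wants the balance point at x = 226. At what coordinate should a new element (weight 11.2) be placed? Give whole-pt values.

New total weight: (3.8 + 7.0 + 7.7 + 6.1 + 7.0 + 3.5) + 11.2 = 46.3.
x: target moment 46.3×226 = 10463.8; current 3.8·143 + 7.0·36 + 7.7·323 + 6.1·226 + 7.0·141 + 3.5·222 = 6425.1; the new element supplies 4038.7, so x = 4038.7/11.2 ≈ 360.60.

x ≈ 361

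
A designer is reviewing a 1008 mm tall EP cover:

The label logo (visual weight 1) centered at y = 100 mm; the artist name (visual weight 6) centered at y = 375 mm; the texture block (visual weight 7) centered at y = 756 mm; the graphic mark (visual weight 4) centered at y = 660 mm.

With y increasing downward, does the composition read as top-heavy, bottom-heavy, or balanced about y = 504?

bottom-heavy

Weights sum to 1 + 6 + 7 + 4 = 18.
y-moment: 1·100 + 6·375 + 7·756 + 4·660 = 10282; centroid 10282/18 ≈ 571.22.
571.2 vs midline 504 → bottom-heavy.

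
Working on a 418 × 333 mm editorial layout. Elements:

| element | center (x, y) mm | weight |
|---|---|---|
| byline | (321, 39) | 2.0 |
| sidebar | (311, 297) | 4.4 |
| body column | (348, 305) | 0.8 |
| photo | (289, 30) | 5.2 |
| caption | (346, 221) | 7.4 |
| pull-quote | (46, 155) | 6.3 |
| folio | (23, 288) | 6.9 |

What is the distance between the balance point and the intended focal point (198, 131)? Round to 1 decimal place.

≈ 63.0 mm

Weights sum to 2.0 + 4.4 + 0.8 + 5.2 + 7.4 + 6.3 + 6.9 = 33.0.
x-moment: 2.0·321 + 4.4·311 + 0.8·348 + 5.2·289 + 7.4·346 + 6.3·46 + 6.9·23 = 6800.5; centroid 6800.5/33.0 ≈ 206.08.
y-moment: 2.0·39 + 4.4·297 + 0.8·305 + 5.2·30 + 7.4·221 + 6.3·155 + 6.9·288 = 6383.9; centroid 6383.9/33.0 ≈ 193.45.
From (198, 131): dx = 8.08, dy = 62.45, so the distance is √(dx²+dy²) ≈ 62.97.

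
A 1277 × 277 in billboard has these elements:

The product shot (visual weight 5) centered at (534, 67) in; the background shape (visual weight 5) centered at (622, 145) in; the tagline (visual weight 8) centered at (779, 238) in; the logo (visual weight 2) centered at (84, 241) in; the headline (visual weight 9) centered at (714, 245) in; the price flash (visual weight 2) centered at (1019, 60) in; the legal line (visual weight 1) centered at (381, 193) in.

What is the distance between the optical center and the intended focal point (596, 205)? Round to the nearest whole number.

Σw = 5 + 5 + 8 + 2 + 9 + 2 + 1 = 32.
x: moment 21025 / weight 32 ≈ 657.03
Σw·y = 5964; ȳ = 5964/32 ≈ 186.38.
From (596, 205): dx = 61.03, dy = -18.62, so the distance is √(dx²+dy²) ≈ 63.81.

≈ 64 in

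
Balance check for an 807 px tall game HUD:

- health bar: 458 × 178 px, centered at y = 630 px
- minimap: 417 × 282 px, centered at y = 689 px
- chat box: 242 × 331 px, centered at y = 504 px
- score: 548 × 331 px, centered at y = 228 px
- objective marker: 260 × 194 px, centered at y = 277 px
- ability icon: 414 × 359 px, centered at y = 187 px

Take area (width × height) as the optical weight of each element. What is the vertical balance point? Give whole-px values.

y ≈ 388

Areas → weights: health bar 458·178 = 81524, minimap 417·282 = 117594, chat box 242·331 = 80102, score 548·331 = 181388, objective marker 260·194 = 50440, ability icon 414·359 = 148626; Σw = 659674.
Σw·y = 81524·630 + 117594·689 + 80102·504 + 181388·228 + 50440·277 + 148626·187 = 255875200, so ȳ = 255875200/659674 ≈ 387.88.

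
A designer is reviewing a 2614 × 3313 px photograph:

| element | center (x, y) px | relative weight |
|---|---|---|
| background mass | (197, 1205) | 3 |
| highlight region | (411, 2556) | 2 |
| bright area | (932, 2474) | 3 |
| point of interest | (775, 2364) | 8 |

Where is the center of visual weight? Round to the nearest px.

(651, 2191)

Σw = 3 + 2 + 3 + 8 = 16.
x: (3·197 + 2·411 + 3·932 + 8·775) / 16 = 10409 / 16 ≈ 650.56
y: (3·1205 + 2·2556 + 3·2474 + 8·2364) / 16 = 35061 / 16 ≈ 2191.31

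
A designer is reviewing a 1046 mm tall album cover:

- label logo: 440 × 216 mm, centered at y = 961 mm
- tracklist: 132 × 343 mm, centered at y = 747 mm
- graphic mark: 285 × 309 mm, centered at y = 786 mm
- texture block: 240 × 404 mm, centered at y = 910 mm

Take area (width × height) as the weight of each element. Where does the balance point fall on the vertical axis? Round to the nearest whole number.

Areas → weights: label logo 440·216 = 95040, tracklist 132·343 = 45276, graphic mark 285·309 = 88065, texture block 240·404 = 96960; Σw = 325341.
y: (95040·961 + 45276·747 + 88065·786 + 96960·910) / 325341 = 282607302 / 325341 ≈ 868.65

y ≈ 869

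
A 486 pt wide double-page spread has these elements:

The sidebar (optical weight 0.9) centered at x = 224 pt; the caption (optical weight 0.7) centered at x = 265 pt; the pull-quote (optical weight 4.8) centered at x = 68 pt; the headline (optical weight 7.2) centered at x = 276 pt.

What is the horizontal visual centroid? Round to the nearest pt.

Σw = 0.9 + 0.7 + 4.8 + 7.2 = 13.6.
x-moment: 0.9·224 + 0.7·265 + 4.8·68 + 7.2·276 = 2700.7; centroid 2700.7/13.6 ≈ 198.58.

x ≈ 199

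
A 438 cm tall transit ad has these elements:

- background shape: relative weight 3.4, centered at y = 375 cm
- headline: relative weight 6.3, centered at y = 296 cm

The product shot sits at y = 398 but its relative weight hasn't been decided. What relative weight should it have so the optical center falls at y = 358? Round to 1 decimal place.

Existing Σw = 9.7 (3.4 + 6.3); existing moment 3.4·375 + 6.3·296 = 3139.8.
For the centroid to hit 358: (3139.8 + w·398) / (9.7 + w) = 358.
Solving: w = (358·9.7 − 3139.8) / (398 − 358) = 332.8 / 40 ≈ 8.32.

w ≈ 8.3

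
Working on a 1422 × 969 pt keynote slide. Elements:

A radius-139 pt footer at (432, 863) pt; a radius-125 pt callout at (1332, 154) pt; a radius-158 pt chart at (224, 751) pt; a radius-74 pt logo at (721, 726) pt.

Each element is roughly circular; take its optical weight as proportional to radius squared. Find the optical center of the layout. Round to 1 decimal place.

(591.9, 639.3)

r² weights: footer 139² = 19321, callout 125² = 15625, chart 158² = 24964, logo 74² = 5476. Total = 65386.
Σw·x = 19321·432 + 15625·1332 + 24964·224 + 5476·721 = 38699304, so x̄ = 38699304/65386 ≈ 591.86.
Σw·y = 19321·863 + 15625·154 + 24964·751 + 5476·726 = 41803813, so ȳ = 41803813/65386 ≈ 639.34.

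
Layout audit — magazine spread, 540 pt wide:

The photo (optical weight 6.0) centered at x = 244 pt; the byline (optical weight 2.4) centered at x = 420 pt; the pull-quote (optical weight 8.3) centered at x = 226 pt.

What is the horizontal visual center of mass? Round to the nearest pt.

x ≈ 260

Σw = 6.0 + 2.4 + 8.3 = 16.7.
x-moment: 6.0·244 + 2.4·420 + 8.3·226 = 4347.8; centroid 4347.8/16.7 ≈ 260.35.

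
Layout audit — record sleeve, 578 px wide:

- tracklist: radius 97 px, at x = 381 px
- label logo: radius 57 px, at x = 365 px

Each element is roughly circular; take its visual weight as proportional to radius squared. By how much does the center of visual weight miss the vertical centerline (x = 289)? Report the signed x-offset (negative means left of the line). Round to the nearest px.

Weights ∝ r²: tracklist 97² = 9409, label logo 57² = 3249; Σw = 12658.
Σw·x = 9409·381 + 3249·365 = 4770714, so x̄ = 4770714/12658 ≈ 376.89.
Against x = 289, that's 376.89 − 289 = 87.89.

≈ 88 px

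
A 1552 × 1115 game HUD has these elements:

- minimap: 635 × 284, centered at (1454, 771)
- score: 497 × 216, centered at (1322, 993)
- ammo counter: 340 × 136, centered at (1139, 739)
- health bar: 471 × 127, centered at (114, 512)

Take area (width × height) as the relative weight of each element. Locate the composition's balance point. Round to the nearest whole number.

Areas: minimap 635·284 = 180340, score 497·216 = 107352, ammo counter 340·136 = 46240, health bar 471·127 = 59817. Total weight = 393749.
x: (180340·1454 + 107352·1322 + 46240·1139 + 59817·114) / 393749 = 463620202 / 393749 ≈ 1177.45
y: (180340·771 + 107352·993 + 46240·739 + 59817·512) / 393749 = 310440340 / 393749 ≈ 788.42

(1177, 788)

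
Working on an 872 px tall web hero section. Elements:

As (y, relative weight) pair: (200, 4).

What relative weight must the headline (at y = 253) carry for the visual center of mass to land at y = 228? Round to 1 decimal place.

The single fixed element contributes weight 4, moment 4·200 = 800.
Balance at y = 228 requires (800 + w·253) / (4 + w) = 228.
Rearranging, w·(253 − 228) = 228·4 − 800 = 112, so w ≈ 112/25 = 4.48.

w ≈ 4.5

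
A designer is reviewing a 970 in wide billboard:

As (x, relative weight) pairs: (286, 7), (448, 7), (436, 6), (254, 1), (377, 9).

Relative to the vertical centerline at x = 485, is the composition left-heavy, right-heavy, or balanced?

Total weight = 7 + 7 + 6 + 1 + 9 = 30.
x-moment: 7·286 + 7·448 + 6·436 + 1·254 + 9·377 = 11401; centroid 11401/30 ≈ 380.03.
380.0 vs midline 485 → left-heavy.

left-heavy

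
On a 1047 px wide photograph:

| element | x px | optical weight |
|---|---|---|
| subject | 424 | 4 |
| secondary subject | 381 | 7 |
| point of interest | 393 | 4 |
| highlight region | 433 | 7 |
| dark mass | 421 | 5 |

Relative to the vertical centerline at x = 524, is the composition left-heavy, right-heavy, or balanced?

Total weight = 4 + 7 + 4 + 7 + 5 = 27.
Σw·x = 4·424 + 7·381 + 4·393 + 7·433 + 5·421 = 11071, so x̄ = 11071/27 ≈ 410.04.
410.0 lies left of the midline 524, so the layout is left-heavy.

left-heavy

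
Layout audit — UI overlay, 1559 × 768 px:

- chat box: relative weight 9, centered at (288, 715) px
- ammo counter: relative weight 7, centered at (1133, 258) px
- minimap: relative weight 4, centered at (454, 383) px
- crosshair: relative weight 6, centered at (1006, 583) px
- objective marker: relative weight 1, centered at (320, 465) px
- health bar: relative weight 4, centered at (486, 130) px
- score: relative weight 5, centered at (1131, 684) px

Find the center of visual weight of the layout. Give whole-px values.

(730, 491)

Σw = 9 + 7 + 4 + 6 + 1 + 4 + 5 = 36.
Σw·x = 9·288 + 7·1133 + 4·454 + 6·1006 + 1·320 + 4·486 + 5·1131 = 26294, so x̄ = 26294/36 ≈ 730.39.
Σw·y = 9·715 + 7·258 + 4·383 + 6·583 + 1·465 + 4·130 + 5·684 = 17676, so ȳ = 17676/36 ≈ 491.00.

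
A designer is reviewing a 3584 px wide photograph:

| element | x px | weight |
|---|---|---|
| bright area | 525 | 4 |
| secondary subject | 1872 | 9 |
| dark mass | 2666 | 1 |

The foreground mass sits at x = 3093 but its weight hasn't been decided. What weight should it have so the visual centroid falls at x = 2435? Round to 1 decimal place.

w ≈ 19.0

Known weights sum to 4 + 9 + 1 = 14; their moment is 4·525 + 9·1872 + 1·2666 = 21614.
Set Σw·x/Σw = 2435: (21614 + 3093w) = 2435·(14 + w).
Rearranging, w·(3093 − 2435) = 2435·14 − 21614 = 12476, so w ≈ 12476/658 = 18.96.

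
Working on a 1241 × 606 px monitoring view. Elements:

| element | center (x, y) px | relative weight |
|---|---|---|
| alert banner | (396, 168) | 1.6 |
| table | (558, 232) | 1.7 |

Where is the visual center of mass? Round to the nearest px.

(479, 201)

Weights sum to 1.6 + 1.7 = 3.3.
x-moment: 1.6·396 + 1.7·558 = 1582.2; centroid 1582.2/3.3 ≈ 479.45.
y-moment: 1.6·168 + 1.7·232 = 663.2; centroid 663.2/3.3 ≈ 200.97.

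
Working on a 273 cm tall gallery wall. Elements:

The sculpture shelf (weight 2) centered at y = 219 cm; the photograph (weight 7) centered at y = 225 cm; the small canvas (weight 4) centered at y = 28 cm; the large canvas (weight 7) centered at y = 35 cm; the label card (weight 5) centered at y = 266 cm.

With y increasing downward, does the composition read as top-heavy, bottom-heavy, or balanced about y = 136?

Weights sum to 2 + 7 + 4 + 7 + 5 = 25.
Σw·y = 2·219 + 7·225 + 4·28 + 7·35 + 5·266 = 3700, so ȳ = 3700/25 ≈ 148.00.
Since 148.0 is below (larger y than) 136, the composition reads bottom-heavy.

bottom-heavy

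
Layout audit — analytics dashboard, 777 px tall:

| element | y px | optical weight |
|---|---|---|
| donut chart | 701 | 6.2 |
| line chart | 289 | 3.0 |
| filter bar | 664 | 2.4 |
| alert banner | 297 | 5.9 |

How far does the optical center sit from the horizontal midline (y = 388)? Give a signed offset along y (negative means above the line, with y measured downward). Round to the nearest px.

≈ 101 px

Total weight = 6.2 + 3.0 + 2.4 + 5.9 = 17.5.
y-moment: 6.2·701 + 3.0·289 + 2.4·664 + 5.9·297 = 8559.1; centroid 8559.1/17.5 ≈ 489.09.
Offset from y = 388: 489.09 − 388 ≈ 101.09.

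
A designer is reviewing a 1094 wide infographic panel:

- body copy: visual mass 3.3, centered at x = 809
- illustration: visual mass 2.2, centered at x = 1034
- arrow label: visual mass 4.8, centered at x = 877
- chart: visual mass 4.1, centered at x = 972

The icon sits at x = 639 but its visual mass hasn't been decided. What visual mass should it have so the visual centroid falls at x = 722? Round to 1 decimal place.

Fixed elements: Σw = 3.3 + 2.2 + 4.8 + 4.1 = 14.4, Σw·x = 3.3·809 + 2.2·1034 + 4.8·877 + 4.1·972 = 13139.3.
For the centroid to hit 722: (13139.3 + w·639) / (14.4 + w) = 722.
So w = (722·14.4 − 13139.3)/(639 − 722) = -2742.5/-83 ≈ 33.04.

w ≈ 33.0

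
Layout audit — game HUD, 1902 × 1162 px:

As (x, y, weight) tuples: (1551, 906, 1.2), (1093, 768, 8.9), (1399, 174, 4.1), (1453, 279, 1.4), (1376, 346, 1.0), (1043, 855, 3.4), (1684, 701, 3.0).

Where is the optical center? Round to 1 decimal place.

Weights sum to 1.2 + 8.9 + 4.1 + 1.4 + 1.0 + 3.4 + 3.0 = 23.0.
Σw·x = 1.2·1551 + 8.9·1093 + 4.1·1399 + 1.4·1453 + 1.0·1376 + 3.4·1043 + 3.0·1684 = 29333.2, so x̄ = 29333.2/23.0 ≈ 1275.36.
Σw·y = 1.2·906 + 8.9·768 + 4.1·174 + 1.4·279 + 1.0·346 + 3.4·855 + 3.0·701 = 14382.4, so ȳ = 14382.4/23.0 ≈ 625.32.

(1275.4, 625.3)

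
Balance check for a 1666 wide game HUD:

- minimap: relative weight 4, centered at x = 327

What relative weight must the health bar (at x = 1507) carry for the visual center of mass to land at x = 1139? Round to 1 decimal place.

Known: weight 4 with moment 4·327 = 1308.
Balance at x = 1139 requires (1308 + w·1507) / (4 + w) = 1139.
So w = (1139·4 − 1308)/(1507 − 1139) = 3248/368 ≈ 8.83.

w ≈ 8.8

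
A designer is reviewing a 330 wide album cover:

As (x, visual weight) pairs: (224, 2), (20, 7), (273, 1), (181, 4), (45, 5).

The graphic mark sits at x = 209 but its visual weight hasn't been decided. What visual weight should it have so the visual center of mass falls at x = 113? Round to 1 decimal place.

Existing Σw = 19 (2 + 7 + 1 + 4 + 5); existing moment 2·224 + 7·20 + 1·273 + 4·181 + 5·45 = 1810.
For the centroid to hit 113: (1810 + w·209) / (19 + w) = 113.
Solving: w = (113·19 − 1810) / (209 − 113) = 337 / 96 ≈ 3.51.

w ≈ 3.5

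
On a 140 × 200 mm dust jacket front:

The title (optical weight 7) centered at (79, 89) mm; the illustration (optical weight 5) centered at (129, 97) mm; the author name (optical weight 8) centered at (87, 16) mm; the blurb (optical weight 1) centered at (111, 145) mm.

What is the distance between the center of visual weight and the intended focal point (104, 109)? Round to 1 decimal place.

≈ 44.1 mm

Total weight = 7 + 5 + 8 + 1 = 21.
Σw·x = 7·79 + 5·129 + 8·87 + 1·111 = 2005, so x̄ = 2005/21 ≈ 95.48.
Σw·y = 7·89 + 5·97 + 8·16 + 1·145 = 1381, so ȳ = 1381/21 ≈ 65.76.
Relative to (104, 109): Δ = (-8.52, -43.24); |Δ| = √(-8.52² + -43.24²) ≈ 44.07.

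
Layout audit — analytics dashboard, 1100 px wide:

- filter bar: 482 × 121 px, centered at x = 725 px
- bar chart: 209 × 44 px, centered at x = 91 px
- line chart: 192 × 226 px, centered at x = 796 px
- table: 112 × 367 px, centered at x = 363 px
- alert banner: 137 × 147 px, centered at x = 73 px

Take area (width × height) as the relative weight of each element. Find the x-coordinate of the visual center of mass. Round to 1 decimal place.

Taking area as weight: filter bar 482·121 = 58322, bar chart 209·44 = 9196, line chart 192·226 = 43392, table 112·367 = 41104, alert banner 137·147 = 20139. Sum 172153.
x: (58322·725 + 9196·91 + 43392·796 + 41104·363 + 20139·73) / 172153 = 94051217 / 172153 ≈ 546.32

x ≈ 546.3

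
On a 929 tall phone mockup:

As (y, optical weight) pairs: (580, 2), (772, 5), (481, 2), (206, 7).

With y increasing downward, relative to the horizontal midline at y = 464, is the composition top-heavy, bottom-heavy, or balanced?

Weights sum to 2 + 5 + 2 + 7 = 16.
Σw·y = 2·580 + 5·772 + 2·481 + 7·206 = 7424, so ȳ = 7424/16 ≈ 464.00.
That equals the midline 464 — balanced.

balanced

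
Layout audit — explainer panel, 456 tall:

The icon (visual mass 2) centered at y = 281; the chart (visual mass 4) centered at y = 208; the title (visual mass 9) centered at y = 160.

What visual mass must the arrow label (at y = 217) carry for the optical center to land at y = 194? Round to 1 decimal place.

w ≈ 3.3

Existing Σw = 15 (2 + 4 + 9); existing moment 2·281 + 4·208 + 9·160 = 2834.
For the centroid to hit 194: (2834 + w·217) / (15 + w) = 194.
Rearranging, w·(217 − 194) = 194·15 − 2834 = 76, so w ≈ 76/23 = 3.30.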